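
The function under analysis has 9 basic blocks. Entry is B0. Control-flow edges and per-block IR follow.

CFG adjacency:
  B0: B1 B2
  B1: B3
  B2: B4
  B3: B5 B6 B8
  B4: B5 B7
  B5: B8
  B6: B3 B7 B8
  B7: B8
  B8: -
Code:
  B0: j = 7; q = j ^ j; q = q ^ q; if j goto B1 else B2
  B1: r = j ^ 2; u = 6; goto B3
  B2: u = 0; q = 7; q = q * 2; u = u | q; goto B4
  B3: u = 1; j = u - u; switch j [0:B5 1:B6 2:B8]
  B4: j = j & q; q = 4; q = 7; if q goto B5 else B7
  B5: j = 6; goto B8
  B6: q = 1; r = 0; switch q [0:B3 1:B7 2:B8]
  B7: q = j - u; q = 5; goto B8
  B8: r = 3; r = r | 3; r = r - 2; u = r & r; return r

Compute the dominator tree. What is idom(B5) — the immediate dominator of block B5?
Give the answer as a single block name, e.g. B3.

Answer: B0

Derivation:
idom tree: B1←B0 B2←B0 B3←B1 B4←B2 B5←B0 B6←B3 B7←B0 B8←B0
Dom∩ at merges:
  B3: preds {B1,B6}: {B0,B1} ∩ {B0,B1,B3,B6} = {B0,B1}; idom=B1
  B5: preds {B3,B4}: {B0,B1,B3} ∩ {B0,B2,B4} = {B0}; idom=B0
  B7: preds {B4,B6}: {B0,B2,B4} ∩ {B0,B1,B3,B6} = {B0}; idom=B0
  B8: preds {B3,B5,B6,B7}: {B0,B1,B3} ∩ {B0,B5} ∩ {B0,B1,B3,B6} ∩ {B0,B7} = {B0}; idom=B0

idom(B5) = B0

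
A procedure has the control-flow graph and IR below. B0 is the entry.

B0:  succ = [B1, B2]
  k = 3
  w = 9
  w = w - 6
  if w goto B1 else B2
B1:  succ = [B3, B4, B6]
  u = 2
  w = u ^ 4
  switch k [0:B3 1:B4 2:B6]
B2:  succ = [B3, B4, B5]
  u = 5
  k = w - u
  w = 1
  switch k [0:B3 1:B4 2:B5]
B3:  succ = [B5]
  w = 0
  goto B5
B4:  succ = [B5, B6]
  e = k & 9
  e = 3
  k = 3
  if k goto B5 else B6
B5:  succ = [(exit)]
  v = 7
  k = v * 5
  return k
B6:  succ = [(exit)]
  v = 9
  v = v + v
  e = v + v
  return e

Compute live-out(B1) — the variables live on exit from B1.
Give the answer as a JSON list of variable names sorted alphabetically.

Block summaries:
  B0: {k,w} / ∅
  B1: {u,w} / {k}
  B2: {k,u,w} / {w}
  B3: {w} / ∅
  B4: {e,k} / {k}
  B5: {k,v} / ∅
  B6: {e,v} / ∅

Backward fixpoint:
  live B0: ∅→{k,w}
  live B1: {k}→{k}
  live B2: {w}→{k}
  live B3: ∅→∅
  live B4: {k}→∅
  live B5: ∅→∅
  live B6: ∅→∅

live-out(B1) = ["k"]

Answer: ["k"]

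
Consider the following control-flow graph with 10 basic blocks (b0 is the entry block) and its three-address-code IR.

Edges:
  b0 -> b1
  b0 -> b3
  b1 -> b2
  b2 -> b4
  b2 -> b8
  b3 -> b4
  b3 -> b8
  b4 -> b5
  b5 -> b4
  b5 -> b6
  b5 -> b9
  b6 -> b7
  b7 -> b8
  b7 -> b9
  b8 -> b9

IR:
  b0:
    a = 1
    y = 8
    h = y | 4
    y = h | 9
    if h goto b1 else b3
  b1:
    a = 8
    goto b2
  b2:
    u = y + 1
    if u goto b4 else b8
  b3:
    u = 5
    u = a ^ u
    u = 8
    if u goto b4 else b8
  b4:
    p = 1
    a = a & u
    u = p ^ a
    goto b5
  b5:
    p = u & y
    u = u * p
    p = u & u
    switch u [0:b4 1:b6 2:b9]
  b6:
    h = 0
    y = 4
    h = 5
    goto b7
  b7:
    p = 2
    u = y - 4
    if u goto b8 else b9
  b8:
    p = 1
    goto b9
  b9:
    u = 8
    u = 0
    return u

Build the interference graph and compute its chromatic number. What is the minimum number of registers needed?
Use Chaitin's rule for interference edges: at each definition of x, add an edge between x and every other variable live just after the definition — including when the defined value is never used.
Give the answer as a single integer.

def/use:
  b0: def={a,h,y} ue=∅
  b1: def={a} ue=∅
  b2: def={u} ue={y}
  b3: def={u} ue={a}
  b4: def={a,p,u} ue={a,u}
  b5: def={p,u} ue={u,y}
  b6: def={h,y} ue=∅
  b7: def={p,u} ue={y}
  b8: def={p} ue=∅
  b9: def={u} ue=∅

Live sets:
  b0: in=∅ out={a,y}
  b1: in={y} out={a,y}
  b2: in={a,y} out={a,u,y}
  b3: in={a,y} out={a,u,y}
  b4: in={a,u,y} out={a,u,y}
  b5: in={a,u,y} out={a,u,y}
  b6: in=∅ out={y}
  b7: in={y} out=∅
  b8: in=∅ out=∅
  b9: in=∅ out=∅

Interfere edges:
  a↔{h,p,u,y}
  h↔{a,y}
  p↔{a,u,y}
  u↔{a,p,y}
  y↔{a,h,p,u}

Registers:
  clique {a,p,u,y} ⇒ need ≥ 4
  4-colouring: R0={a}  R1={y}  R2={h,p}  R3={u}
  χ = 4

Answer: 4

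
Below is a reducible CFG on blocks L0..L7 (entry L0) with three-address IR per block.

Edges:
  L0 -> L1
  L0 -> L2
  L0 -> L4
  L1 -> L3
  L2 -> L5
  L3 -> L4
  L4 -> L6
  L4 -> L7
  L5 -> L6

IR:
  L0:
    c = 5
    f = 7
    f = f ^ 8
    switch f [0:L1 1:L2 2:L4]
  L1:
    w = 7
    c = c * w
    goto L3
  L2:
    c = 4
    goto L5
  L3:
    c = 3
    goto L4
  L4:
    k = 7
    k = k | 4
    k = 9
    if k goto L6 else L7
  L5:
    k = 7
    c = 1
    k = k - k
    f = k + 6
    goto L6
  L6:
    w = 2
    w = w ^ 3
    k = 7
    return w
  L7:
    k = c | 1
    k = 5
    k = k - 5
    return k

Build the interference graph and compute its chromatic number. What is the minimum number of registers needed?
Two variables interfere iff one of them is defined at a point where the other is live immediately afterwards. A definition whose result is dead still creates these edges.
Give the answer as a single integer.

Answer: 3

Analysis:
Block summaries:
  L0: def={c,f} ue=∅
  L1: def={c,w} ue={c}
  L2: def={c} ue=∅
  L3: def={c} ue=∅
  L4: def={k} ue=∅
  L5: def={c,f,k} ue=∅
  L6: def={k,w} ue=∅
  L7: def={k} ue={c}

Backward fixpoint:
  L0: in=∅ out={c}
  L1: in={c} out=∅
  L2: in=∅ out=∅
  L3: in=∅ out={c}
  L4: in={c} out={c}
  L5: in=∅ out=∅
  L6: in=∅ out=∅
  L7: in={c} out=∅

Interference:
  c↔{f,k,w}
  f↔{c}
  k↔{c,w}
  w↔{c,k}

Chromatic number:
  lower bound: {c,k,w} mutually conflict ⇒ χ ≥ 3
  assign c→c0 f→c1 k→c1 w→c2 — no edge inside a register ⇒ χ ≤ 3
  χ = 3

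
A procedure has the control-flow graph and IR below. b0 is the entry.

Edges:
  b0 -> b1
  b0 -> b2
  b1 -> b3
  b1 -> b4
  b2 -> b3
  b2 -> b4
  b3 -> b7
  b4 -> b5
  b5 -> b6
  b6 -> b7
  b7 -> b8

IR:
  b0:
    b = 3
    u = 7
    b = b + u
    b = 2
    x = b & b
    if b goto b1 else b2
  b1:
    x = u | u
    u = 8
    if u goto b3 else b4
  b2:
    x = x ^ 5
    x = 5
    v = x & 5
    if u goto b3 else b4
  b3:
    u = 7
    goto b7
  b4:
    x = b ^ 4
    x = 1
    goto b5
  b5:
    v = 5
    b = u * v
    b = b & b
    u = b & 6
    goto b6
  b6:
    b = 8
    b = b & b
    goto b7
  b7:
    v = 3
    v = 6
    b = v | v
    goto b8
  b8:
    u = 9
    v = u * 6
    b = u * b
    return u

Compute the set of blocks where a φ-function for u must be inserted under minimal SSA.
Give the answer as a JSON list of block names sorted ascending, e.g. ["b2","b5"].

idom tree: b1←b0 b2←b0 b3←b0 b4←b0 b5←b4 b6←b5 b7←b0 b8←b7
Join-block Dom:
  b3: preds {b1,b2}: {b0,b1} ∩ {b0,b2} = {b0}; idom=b0
  b4: preds {b1,b2}: {b0,b1} ∩ {b0,b2} = {b0}; idom=b0
  b7: preds {b3,b6}: {b0,b3} ∩ {b0,b4,b5,b6} = {b0}; idom=b0

DF derivation:
  b3←b1: walk b1 to b0
  b3←b2: walk b2 to b0
  b4←b1: walk b1 to b0
  b4←b2: walk b2 to b0
  b7←b3: walk b3 to b0
  b7←b6: walk b6→b5→b4 to b0
  DF(b0)=∅
  DF(b1)={b3,b4}
  DF(b2)={b3,b4}
  DF(b3)={b7}
  DF(b4)={b7}
  DF(b5)={b7}
  DF(b6)={b7}
  DF(b7)=∅
  DF(b8)=∅

φ for u: defs {b0,b1,b3,b5,b8}
  DF⁺ = {b3,b4,b7}

Answer: ["b3", "b4", "b7"]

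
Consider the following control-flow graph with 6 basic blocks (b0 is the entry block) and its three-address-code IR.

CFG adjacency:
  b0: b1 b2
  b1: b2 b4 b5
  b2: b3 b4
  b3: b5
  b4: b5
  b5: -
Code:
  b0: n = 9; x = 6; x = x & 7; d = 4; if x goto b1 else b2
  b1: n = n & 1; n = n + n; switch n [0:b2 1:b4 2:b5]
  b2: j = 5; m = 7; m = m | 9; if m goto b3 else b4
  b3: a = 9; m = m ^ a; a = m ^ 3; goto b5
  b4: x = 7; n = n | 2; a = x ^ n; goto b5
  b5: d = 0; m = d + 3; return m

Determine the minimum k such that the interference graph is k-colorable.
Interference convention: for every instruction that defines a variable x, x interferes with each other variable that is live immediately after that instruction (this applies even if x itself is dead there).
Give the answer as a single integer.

Per-block:
  b0: {d,n,x} / ∅
  b1: {n} / {n}
  b2: {j,m} / ∅
  b3: {a,m} / {m}
  b4: {a,n,x} / {n}
  b5: {d,m} / ∅

Liveness:
  live b0: ∅→{n}
  live b1: {n}→{n}
  live b2: {n}→{m,n}
  live b3: {m}→∅
  live b4: {n}→∅
  live b5: ∅→∅

Interference:
  a: {m}
  d: {n,x}
  j: {n}
  m: {a,n}
  n: {d,j,m,x}
  x: {d,n}

Chromatic number:
  lower bound: {d,n,x} mutually conflict ⇒ χ ≥ 3
  3-colouring: r0={a,n}  r1={d,j,m}  r2={x}
  χ = 3

Answer: 3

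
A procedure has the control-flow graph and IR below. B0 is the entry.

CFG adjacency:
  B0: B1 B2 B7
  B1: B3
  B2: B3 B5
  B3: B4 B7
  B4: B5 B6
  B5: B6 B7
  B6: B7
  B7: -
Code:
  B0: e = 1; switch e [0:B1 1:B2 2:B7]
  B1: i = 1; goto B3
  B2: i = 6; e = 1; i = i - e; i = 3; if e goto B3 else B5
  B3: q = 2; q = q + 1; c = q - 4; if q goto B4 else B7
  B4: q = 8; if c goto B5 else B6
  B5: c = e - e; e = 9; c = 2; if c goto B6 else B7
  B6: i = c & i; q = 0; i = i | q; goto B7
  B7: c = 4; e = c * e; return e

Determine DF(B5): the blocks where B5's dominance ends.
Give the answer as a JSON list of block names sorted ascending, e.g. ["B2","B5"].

Answer: ["B6", "B7"]

Working:
idom tree: B1←B0 B2←B0 B3←B0 B4←B3 B5←B0 B6←B0 B7←B0
Join-block Dom:
  B3: preds {B1,B2}: {B0,B1} ∩ {B0,B2} = {B0}; idom=B0
  B5: preds {B2,B4}: {B0,B2} ∩ {B0,B3,B4} = {B0}; idom=B0
  B6: preds {B4,B5}: {B0,B3,B4} ∩ {B0,B5} = {B0}; idom=B0
  B7: preds {B0,B3,B5,B6}: {B0} ∩ {B0,B3} ∩ {B0,B5} ∩ {B0,B6} = {B0}; idom=B0

DF derivation:
  B3←B1: walk B1 to B0
  B3←B2: walk B2 to B0
  B5←B2: walk B2 to B0
  B5←B4: walk B4→B3 to B0
  B6←B4: walk B4→B3 to B0
  B6←B5: walk B5 to B0
  B7←B0: walk · to B0
  B7←B3: walk B3 to B0
  B7←B5: walk B5 to B0
  B7←B6: walk B6 to B0
  B0 → ∅
  B1 → {B3}
  B2 → {B3,B5}
  B3 → {B5,B6,B7}
  B4 → {B5,B6}
  B5 → {B6,B7}
  B6 → {B7}
  B7 → ∅

DF(B5) = ["B6", "B7"]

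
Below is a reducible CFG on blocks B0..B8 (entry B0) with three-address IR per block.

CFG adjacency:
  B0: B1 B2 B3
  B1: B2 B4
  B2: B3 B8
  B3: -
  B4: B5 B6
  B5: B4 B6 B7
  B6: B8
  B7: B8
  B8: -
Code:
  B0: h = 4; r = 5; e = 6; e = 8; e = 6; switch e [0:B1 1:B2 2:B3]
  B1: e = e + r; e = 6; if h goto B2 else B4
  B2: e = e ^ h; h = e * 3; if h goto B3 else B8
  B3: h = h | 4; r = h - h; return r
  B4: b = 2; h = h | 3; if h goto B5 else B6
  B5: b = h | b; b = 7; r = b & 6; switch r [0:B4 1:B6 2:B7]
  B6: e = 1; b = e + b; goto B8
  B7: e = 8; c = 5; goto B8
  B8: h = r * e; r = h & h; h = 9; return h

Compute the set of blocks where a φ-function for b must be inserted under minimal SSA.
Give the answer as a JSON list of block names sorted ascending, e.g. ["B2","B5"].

Answer: ["B4", "B6", "B8"]

Analysis:
idom tree: B1←B0 B2←B0 B3←B0 B4←B1 B5←B4 B6←B4 B7←B5 B8←B0
Dom∩ at merges:
  B2: preds {B0,B1}: {B0} ∩ {B0,B1} = {B0}; idom=B0
  B3: preds {B0,B2}: {B0} ∩ {B0,B2} = {B0}; idom=B0
  B4: preds {B1,B5}: {B0,B1} ∩ {B0,B1,B4,B5} = {B0,B1}; idom=B1
  B6: preds {B4,B5}: {B0,B1,B4} ∩ {B0,B1,B4,B5} = {B0,B1,B4}; idom=B4
  B8: preds {B2,B6,B7}: {B0,B2} ∩ {B0,B1,B4,B6} ∩ {B0,B1,B4,B5,B7} = {B0}; idom=B0

Frontier:
  B2←B0: walk · to B0
  B2←B1: walk B1 to B0
  B3←B0: walk · to B0
  B3←B2: walk B2 to B0
  B4←B1: walk · to B1
  B4←B5: walk B5→B4 to B1
  B6←B4: walk · to B4
  B6←B5: walk B5 to B4
  B8←B2: walk B2 to B0
  B8←B6: walk B6→B4→B1 to B0
  B8←B7: walk B7→B5→B4→B1 to B0
  DF(B0)=∅
  DF(B1)={B2,B8}
  DF(B2)={B3,B8}
  DF(B3)=∅
  DF(B4)={B4,B8}
  DF(B5)={B4,B6,B8}
  DF(B6)={B8}
  DF(B7)={B8}
  DF(B8)=∅

φ for b: defs {B4,B5,B6}
  DF⁺ = {B4,B6,B8}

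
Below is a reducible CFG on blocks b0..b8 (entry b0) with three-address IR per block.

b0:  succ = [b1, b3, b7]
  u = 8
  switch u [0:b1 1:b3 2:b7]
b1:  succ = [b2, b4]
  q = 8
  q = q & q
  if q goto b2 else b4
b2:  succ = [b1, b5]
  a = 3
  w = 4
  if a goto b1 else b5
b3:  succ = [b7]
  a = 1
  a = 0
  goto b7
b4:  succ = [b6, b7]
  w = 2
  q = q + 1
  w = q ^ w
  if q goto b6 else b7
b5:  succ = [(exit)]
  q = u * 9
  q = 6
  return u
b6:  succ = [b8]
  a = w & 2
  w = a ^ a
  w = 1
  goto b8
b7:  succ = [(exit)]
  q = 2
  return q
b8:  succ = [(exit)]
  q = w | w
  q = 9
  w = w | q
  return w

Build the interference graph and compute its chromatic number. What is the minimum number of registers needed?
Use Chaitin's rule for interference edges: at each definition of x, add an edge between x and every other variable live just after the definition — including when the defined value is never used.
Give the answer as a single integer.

Block summaries:
  b0: def={u} ue=∅
  b1: def={q} ue=∅
  b2: def={a,w} ue=∅
  b3: def={a} ue=∅
  b4: def={q,w} ue={q}
  b5: def={q} ue={u}
  b6: def={a,w} ue={w}
  b7: def={q} ue=∅
  b8: def={q,w} ue={w}

Liveness:
  b0: in=∅ out={u}
  b1: in={u} out={q,u}
  b2: in={u} out={u}
  b3: in=∅ out=∅
  b4: in={q} out={w}
  b5: in={u} out=∅
  b6: in={w} out={w}
  b7: in=∅ out=∅
  b8: in={w} out=∅

Interference:
  a — {u,w}
  q — {u,w}
  u — {a,q,w}
  w — {a,q,u}

Colouring:
  {a,u,w} pairwise interfere (3-clique) ⇒ χ ≥ 3
  3-colouring: c0={u}  c1={w}  c2={a,q}
  χ = 3

Answer: 3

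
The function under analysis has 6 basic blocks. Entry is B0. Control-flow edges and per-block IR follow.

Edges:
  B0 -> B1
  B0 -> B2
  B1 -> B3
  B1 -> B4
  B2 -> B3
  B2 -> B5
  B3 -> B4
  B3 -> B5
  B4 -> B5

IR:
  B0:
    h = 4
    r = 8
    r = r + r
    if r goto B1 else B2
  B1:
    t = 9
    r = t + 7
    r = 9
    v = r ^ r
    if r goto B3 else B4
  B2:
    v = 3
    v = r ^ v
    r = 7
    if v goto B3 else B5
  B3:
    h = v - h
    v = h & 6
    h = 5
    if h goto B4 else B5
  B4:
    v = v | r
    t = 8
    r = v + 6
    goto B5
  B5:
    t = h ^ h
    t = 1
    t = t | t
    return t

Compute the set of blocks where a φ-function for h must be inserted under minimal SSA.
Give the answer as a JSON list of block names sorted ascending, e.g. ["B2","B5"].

idom tree: B1←B0 B2←B0 B3←B0 B4←B0 B5←B0
Join-block Dom:
  B3: preds {B1,B2}: {B0,B1} ∩ {B0,B2} = {B0}; idom=B0
  B4: preds {B1,B3}: {B0,B1} ∩ {B0,B3} = {B0}; idom=B0
  B5: preds {B2,B3,B4}: {B0,B2} ∩ {B0,B3} ∩ {B0,B4} = {B0}; idom=B0

DF walk-up:
  join B3 pred B1: B1 stop@B0
  join B3 pred B2: B2 stop@B0
  join B4 pred B1: B1 stop@B0
  join B4 pred B3: B3 stop@B0
  join B5 pred B2: B2 stop@B0
  join B5 pred B3: B3 stop@B0
  join B5 pred B4: B4 stop@B0
  B0: DF=∅
  B1: DF={B3,B4}
  B2: DF={B3,B5}
  B3: DF={B4,B5}
  B4: DF={B5}
  B5: DF=∅

φ for h: defs {B0,B3}
  DF⁺ = {B4,B5}

Answer: ["B4", "B5"]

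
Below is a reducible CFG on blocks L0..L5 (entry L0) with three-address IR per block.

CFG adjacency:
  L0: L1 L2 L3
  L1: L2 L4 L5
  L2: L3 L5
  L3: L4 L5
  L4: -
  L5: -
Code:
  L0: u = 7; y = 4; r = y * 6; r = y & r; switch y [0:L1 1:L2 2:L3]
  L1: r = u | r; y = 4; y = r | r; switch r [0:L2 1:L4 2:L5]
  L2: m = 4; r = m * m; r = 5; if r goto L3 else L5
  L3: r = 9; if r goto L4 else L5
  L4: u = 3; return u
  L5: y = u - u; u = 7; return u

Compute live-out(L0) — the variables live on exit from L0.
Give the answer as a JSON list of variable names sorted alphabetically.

Per-block:
  L0: {r,u,y} / ∅
  L1: {r,y} / {r,u}
  L2: {m,r} / ∅
  L3: {r} / ∅
  L4: {u} / ∅
  L5: {u,y} / {u}

Liveness:
  L0: in=∅ out={r,u}
  L1: in={r,u} out={u}
  L2: in={u} out={u}
  L3: in={u} out={u}
  L4: in=∅ out=∅
  L5: in={u} out=∅

live-out(L0) = ["r", "u"]

Answer: ["r", "u"]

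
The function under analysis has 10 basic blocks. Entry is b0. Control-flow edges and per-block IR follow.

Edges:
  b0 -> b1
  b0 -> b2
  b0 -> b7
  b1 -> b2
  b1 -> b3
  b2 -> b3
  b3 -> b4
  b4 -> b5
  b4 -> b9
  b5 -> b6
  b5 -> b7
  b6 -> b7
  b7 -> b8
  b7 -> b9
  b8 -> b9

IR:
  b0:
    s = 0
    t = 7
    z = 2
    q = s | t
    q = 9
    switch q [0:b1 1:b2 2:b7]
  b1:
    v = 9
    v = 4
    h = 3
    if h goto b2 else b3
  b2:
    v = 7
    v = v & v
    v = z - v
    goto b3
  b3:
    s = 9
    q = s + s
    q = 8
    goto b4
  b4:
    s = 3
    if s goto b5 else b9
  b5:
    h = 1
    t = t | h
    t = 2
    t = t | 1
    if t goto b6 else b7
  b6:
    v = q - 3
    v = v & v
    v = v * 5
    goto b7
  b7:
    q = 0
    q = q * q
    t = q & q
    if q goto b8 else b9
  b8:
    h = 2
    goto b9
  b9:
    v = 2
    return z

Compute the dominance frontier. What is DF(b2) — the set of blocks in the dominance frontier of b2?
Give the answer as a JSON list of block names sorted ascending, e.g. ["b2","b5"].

idom tree: b1←b0 b2←b0 b3←b0 b4←b3 b5←b4 b6←b5 b7←b0 b8←b7 b9←b0
Dom∩ at merges:
  b2: preds {b0,b1}: {b0} ∩ {b0,b1} = {b0}; idom=b0
  b3: preds {b1,b2}: {b0,b1} ∩ {b0,b2} = {b0}; idom=b0
  b7: preds {b0,b5,b6}: {b0} ∩ {b0,b3,b4,b5} ∩ {b0,b3,b4,b5,b6} = {b0}; idom=b0
  b9: preds {b4,b7,b8}: {b0,b3,b4} ∩ {b0,b7} ∩ {b0,b7,b8} = {b0}; idom=b0

DF walk-up:
  join b2 pred b0: · stop@b0
  join b2 pred b1: b1 stop@b0
  join b3 pred b1: b1 stop@b0
  join b3 pred b2: b2 stop@b0
  join b7 pred b0: · stop@b0
  join b7 pred b5: b5→b4→b3 stop@b0
  join b7 pred b6: b6→b5→b4→b3 stop@b0
  join b9 pred b4: b4→b3 stop@b0
  join b9 pred b7: b7 stop@b0
  join b9 pred b8: b8→b7 stop@b0
  b0 → ∅
  b1 → {b2,b3}
  b2 → {b3}
  b3 → {b7,b9}
  b4 → {b7,b9}
  b5 → {b7}
  b6 → {b7}
  b7 → {b9}
  b8 → {b9}
  b9 → ∅

DF(b2) = ["b3"]

Answer: ["b3"]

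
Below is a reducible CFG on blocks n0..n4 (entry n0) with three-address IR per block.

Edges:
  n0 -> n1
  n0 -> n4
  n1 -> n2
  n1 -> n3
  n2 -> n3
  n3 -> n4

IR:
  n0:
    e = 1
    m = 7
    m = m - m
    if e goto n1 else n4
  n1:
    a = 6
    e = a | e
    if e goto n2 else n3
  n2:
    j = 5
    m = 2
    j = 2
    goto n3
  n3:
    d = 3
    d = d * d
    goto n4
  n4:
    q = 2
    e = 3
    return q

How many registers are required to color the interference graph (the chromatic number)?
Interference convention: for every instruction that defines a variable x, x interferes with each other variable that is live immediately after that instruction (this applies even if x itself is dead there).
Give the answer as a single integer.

Per-block:
  n0 def {e,m} use ∅
  n1 def {a,e} use {e}
  n2 def {j,m} use ∅
  n3 def {d} use ∅
  n4 def {e,q} use ∅

Liveness:
  live n0: ∅→{e}
  live n1: {e}→∅
  live n2: ∅→∅
  live n3: ∅→∅
  live n4: ∅→∅

Interference:
  a↔{e}
  d↔∅
  e↔{a,m,q}
  j↔∅
  m↔{e}
  q↔{e}

Registers:
  clique {a,e} ⇒ need ≥ 2
  2-colouring: R0={d,e,j}  R1={a,m,q}
  χ = 2

Answer: 2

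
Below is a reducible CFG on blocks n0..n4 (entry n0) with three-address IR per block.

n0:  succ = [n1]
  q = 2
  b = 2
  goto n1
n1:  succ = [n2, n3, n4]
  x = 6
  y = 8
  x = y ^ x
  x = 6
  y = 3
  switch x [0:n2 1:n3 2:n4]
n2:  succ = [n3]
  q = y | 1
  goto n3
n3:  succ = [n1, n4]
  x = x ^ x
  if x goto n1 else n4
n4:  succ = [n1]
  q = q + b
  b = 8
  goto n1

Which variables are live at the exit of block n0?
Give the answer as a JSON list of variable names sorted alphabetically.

Block summaries:
  n0: {b,q} / ∅
  n1: {x,y} / ∅
  n2: {q} / {y}
  n3: {x} / {x}
  n4: {b,q} / {b,q}

Liveness:
  live n0: ∅→{b,q}
  live n1: {b,q}→{b,q,x,y}
  live n2: {b,x,y}→{b,q,x}
  live n3: {b,q,x}→{b,q}
  live n4: {b,q}→{b,q}

live-out(n0) = ["b", "q"]

Answer: ["b", "q"]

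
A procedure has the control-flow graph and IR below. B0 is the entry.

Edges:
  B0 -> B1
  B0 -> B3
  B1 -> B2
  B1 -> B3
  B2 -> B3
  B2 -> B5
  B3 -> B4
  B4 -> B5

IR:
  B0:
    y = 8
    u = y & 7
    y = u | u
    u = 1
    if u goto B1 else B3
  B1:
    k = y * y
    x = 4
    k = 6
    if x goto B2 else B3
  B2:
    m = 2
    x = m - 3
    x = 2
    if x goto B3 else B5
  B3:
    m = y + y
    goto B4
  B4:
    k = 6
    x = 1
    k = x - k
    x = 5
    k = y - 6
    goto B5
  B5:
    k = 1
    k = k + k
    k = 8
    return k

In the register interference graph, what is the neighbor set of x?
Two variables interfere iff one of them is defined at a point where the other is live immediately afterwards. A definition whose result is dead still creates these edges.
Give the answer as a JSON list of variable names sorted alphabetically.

Answer: ["k", "y"]

Analysis:
Block summaries:
  B0: {u,y} / ∅
  B1: {k,x} / {y}
  B2: {m,x} / ∅
  B3: {m} / {y}
  B4: {k,x} / {y}
  B5: {k} / ∅

Liveness:
  live B0: ∅→{y}
  live B1: {y}→{y}
  live B2: {y}→{y}
  live B3: {y}→{y}
  live B4: {y}→∅
  live B5: ∅→∅

Interfere edges:
  k↔{x,y}
  m↔{y}
  u↔{y}
  x↔{k,y}
  y↔{k,m,u,x}

N(x) = ["k", "y"]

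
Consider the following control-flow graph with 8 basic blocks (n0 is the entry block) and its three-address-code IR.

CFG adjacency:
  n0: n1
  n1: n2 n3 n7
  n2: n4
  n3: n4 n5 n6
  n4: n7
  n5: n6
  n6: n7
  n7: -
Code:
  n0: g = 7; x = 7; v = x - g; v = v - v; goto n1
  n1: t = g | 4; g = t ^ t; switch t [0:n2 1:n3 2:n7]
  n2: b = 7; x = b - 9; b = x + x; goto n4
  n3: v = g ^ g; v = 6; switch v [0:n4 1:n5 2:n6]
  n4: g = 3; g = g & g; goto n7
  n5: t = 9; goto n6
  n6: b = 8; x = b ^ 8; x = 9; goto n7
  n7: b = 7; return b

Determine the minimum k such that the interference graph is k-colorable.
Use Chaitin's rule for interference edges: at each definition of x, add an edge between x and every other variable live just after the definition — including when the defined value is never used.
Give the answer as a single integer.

Answer: 2

Analysis:
Block summaries:
  n0: def={g,v,x} ue=∅
  n1: def={g,t} ue={g}
  n2: def={b,x} ue=∅
  n3: def={v} ue={g}
  n4: def={g} ue=∅
  n5: def={t} ue=∅
  n6: def={b,x} ue=∅
  n7: def={b} ue=∅

Backward fixpoint:
  n0 li=∅ lo={g}
  n1 li={g} lo={g}
  n2 li=∅ lo=∅
  n3 li={g} lo=∅
  n4 li=∅ lo=∅
  n5 li=∅ lo=∅
  n6 li=∅ lo=∅
  n7 li=∅ lo=∅

Conflict graph:
  b↔∅
  g↔{t,v,x}
  t↔{g}
  v↔{g}
  x↔{g}

Colouring:
  {g,t} pairwise interfere (2-clique) ⇒ χ ≥ 2
  assign b→c0 g→c0 t→c1 v→c1 x→c1 — no edge inside a register ⇒ χ ≤ 2
  χ = 2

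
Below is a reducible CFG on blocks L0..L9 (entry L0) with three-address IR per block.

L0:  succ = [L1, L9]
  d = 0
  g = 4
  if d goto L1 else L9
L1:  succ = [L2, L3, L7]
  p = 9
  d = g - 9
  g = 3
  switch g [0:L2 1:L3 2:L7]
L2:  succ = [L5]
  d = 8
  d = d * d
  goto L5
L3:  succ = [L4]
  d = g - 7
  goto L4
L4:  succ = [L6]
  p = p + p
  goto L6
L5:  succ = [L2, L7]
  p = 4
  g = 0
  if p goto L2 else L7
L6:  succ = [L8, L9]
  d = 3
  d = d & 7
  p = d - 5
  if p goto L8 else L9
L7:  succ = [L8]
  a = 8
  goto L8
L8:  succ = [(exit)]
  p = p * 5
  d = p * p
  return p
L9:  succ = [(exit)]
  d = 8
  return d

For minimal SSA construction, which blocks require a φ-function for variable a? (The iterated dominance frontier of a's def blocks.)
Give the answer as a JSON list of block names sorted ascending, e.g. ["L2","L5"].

idom tree: L1←L0 L2←L1 L3←L1 L4←L3 L5←L2 L6←L4 L7←L1 L8←L1 L9←L0
Dom∩ at merges:
  L2: preds {L1,L5}: {L0,L1} ∩ {L0,L1,L2,L5} = {L0,L1}; idom=L1
  L7: preds {L1,L5}: {L0,L1} ∩ {L0,L1,L2,L5} = {L0,L1}; idom=L1
  L8: preds {L6,L7}: {L0,L1,L3,L4,L6} ∩ {L0,L1,L7} = {L0,L1}; idom=L1
  L9: preds {L0,L6}: {L0} ∩ {L0,L1,L3,L4,L6} = {L0}; idom=L0

Frontier:
  join L2 pred L1: · stop@L1
  join L2 pred L5: L5→L2 stop@L1
  join L7 pred L1: · stop@L1
  join L7 pred L5: L5→L2 stop@L1
  join L8 pred L6: L6→L4→L3 stop@L1
  join L8 pred L7: L7 stop@L1
  join L9 pred L0: · stop@L0
  join L9 pred L6: L6→L4→L3→L1 stop@L0
  L0: DF=∅
  L1: DF={L9}
  L2: DF={L2,L7}
  L3: DF={L8,L9}
  L4: DF={L8,L9}
  L5: DF={L2,L7}
  L6: DF={L8,L9}
  L7: DF={L8}
  L8: DF=∅
  L9: DF=∅

φ for a: defs {L7}
  DF⁺ = {L8}

Answer: ["L8"]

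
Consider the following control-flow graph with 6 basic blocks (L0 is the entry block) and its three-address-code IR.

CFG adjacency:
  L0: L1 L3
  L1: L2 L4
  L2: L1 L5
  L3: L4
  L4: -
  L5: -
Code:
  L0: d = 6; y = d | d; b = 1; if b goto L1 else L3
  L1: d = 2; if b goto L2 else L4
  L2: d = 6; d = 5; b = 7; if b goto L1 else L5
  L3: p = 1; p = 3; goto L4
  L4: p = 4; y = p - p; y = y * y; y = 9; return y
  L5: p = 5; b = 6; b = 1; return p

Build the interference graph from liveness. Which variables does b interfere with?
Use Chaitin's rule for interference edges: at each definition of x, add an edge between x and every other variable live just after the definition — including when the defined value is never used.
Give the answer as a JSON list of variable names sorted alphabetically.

Per-block:
  L0 def {b,d,y} use ∅
  L1 def {d} use {b}
  L2 def {b,d} use ∅
  L3 def {p} use ∅
  L4 def {p,y} use ∅
  L5 def {b,p} use ∅

Live sets:
  live L0: ∅→{b}
  live L1: {b}→∅
  live L2: ∅→{b}
  live L3: ∅→∅
  live L4: ∅→∅
  live L5: ∅→∅

Conflict graph:
  b — {d,p}
  d — {b}
  p — {b}
  y — ∅

N(b) = ["d", "p"]

Answer: ["d", "p"]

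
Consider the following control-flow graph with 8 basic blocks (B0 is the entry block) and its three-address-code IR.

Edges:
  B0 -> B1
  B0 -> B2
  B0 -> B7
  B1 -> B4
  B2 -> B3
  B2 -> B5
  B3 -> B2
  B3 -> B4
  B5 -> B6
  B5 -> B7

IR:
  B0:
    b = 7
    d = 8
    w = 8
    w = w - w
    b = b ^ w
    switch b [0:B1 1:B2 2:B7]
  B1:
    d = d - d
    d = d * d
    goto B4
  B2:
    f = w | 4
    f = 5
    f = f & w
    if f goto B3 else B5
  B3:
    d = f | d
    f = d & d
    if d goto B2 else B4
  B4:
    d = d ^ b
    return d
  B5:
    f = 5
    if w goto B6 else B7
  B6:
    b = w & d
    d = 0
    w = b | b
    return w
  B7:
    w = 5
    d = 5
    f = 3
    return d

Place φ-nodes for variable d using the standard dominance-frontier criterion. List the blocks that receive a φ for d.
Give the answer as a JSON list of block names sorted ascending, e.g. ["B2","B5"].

idom tree: B1←B0 B2←B0 B3←B2 B4←B0 B5←B2 B6←B5 B7←B0
Dom∩ at merges:
  B2: preds {B0,B3}: {B0} ∩ {B0,B2,B3} = {B0}; idom=B0
  B4: preds {B1,B3}: {B0,B1} ∩ {B0,B2,B3} = {B0}; idom=B0
  B7: preds {B0,B5}: {B0} ∩ {B0,B2,B5} = {B0}; idom=B0

Frontier:
  B2←B0: walk · to B0
  B2←B3: walk B3→B2 to B0
  B4←B1: walk B1 to B0
  B4←B3: walk B3→B2 to B0
  B7←B0: walk · to B0
  B7←B5: walk B5→B2 to B0
  B0 → ∅
  B1 → {B4}
  B2 → {B2,B4,B7}
  B3 → {B2,B4}
  B4 → ∅
  B5 → {B7}
  B6 → ∅
  B7 → ∅

φ for d: defs {B0,B1,B3,B4,B6,B7}
  DF⁺ = {B2,B4,B7}

Answer: ["B2", "B4", "B7"]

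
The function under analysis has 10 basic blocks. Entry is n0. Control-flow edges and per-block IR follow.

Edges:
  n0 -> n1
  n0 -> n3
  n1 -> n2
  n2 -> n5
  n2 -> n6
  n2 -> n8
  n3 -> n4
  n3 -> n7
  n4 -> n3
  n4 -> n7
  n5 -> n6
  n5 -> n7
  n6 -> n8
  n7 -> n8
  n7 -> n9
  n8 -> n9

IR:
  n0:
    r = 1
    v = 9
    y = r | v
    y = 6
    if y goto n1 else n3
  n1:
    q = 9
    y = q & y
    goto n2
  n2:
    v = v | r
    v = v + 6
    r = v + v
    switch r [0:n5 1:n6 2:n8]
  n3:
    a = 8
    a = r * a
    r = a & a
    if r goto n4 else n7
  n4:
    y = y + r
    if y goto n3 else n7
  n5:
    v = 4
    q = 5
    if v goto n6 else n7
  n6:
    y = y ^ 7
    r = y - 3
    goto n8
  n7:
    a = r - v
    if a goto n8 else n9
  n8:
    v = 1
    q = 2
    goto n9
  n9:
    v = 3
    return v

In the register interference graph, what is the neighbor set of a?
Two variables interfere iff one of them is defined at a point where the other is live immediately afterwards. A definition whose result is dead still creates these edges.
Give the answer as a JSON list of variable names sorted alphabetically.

Answer: ["r", "v", "y"]

Derivation:
def/use:
  n0: {r,v,y} / ∅
  n1: {q,y} / {y}
  n2: {r,v} / {r,v}
  n3: {a,r} / {r}
  n4: {y} / {r,y}
  n5: {q,v} / ∅
  n6: {r,y} / {y}
  n7: {a} / {r,v}
  n8: {q,v} / ∅
  n9: {v} / ∅

Live sets:
  n0: in=∅ out={r,v,y}
  n1: in={r,v,y} out={r,v,y}
  n2: in={r,v,y} out={r,y}
  n3: in={r,v,y} out={r,v,y}
  n4: in={r,v,y} out={r,v,y}
  n5: in={r,y} out={r,v,y}
  n6: in={y} out=∅
  n7: in={r,v} out=∅
  n8: in=∅ out=∅
  n9: in=∅ out=∅

Interfere edges:
  a↔{r,v,y}
  q↔{r,v,y}
  r↔{a,q,v,y}
  v↔{a,q,r,y}
  y↔{a,q,r,v}

N(a) = ["r", "v", "y"]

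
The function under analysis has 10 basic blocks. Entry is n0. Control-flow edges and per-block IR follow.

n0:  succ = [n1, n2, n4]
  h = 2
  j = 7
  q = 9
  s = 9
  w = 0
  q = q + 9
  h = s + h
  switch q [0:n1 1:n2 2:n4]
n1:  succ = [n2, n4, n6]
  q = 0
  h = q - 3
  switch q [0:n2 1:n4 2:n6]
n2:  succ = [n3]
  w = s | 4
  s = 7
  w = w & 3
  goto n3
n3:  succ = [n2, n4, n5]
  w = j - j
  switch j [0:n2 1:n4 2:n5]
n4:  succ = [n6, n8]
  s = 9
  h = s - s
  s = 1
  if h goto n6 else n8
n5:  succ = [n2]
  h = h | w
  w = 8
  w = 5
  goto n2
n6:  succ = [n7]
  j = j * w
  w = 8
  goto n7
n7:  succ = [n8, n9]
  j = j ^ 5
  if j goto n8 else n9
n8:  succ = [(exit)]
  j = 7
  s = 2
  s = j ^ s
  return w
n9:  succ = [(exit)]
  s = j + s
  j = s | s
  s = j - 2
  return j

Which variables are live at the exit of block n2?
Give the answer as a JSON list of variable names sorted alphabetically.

Per-block:
  n0: {h,j,q,s,w} / ∅
  n1: {h,q} / ∅
  n2: {s,w} / {s}
  n3: {w} / {j}
  n4: {h,s} / ∅
  n5: {h,w} / {h,w}
  n6: {j,w} / {j,w}
  n7: {j} / {j}
  n8: {j,s} / {w}
  n9: {j,s} / {j,s}

Live sets:
  n0 li=∅ lo={h,j,s,w}
  n1 li={j,s,w} lo={h,j,s,w}
  n2 li={h,j,s} lo={h,j,s}
  n3 li={h,j,s} lo={h,j,s,w}
  n4 li={j,w} lo={j,s,w}
  n5 li={h,j,s,w} lo={h,j,s}
  n6 li={j,s,w} lo={j,s,w}
  n7 li={j,s,w} lo={j,s,w}
  n8 li={w} lo=∅
  n9 li={j,s} lo=∅

live-out(n2) = ["h", "j", "s"]

Answer: ["h", "j", "s"]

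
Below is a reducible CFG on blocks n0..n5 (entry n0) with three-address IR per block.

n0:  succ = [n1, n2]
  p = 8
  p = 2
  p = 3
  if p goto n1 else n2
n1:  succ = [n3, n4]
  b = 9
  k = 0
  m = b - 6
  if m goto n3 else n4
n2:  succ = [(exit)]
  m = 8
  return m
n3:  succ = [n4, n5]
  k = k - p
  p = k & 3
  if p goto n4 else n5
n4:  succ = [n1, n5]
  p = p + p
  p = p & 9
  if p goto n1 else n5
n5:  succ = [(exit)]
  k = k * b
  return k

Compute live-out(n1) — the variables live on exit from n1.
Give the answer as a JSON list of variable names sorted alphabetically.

Per-block:
  n0: {p} / ∅
  n1: {b,k,m} / ∅
  n2: {m} / ∅
  n3: {k,p} / {k,p}
  n4: {p} / {p}
  n5: {k} / {b,k}

Liveness:
  n0: in=∅ out={p}
  n1: in={p} out={b,k,p}
  n2: in=∅ out=∅
  n3: in={b,k,p} out={b,k,p}
  n4: in={b,k,p} out={b,k,p}
  n5: in={b,k} out=∅

live-out(n1) = ["b", "k", "p"]

Answer: ["b", "k", "p"]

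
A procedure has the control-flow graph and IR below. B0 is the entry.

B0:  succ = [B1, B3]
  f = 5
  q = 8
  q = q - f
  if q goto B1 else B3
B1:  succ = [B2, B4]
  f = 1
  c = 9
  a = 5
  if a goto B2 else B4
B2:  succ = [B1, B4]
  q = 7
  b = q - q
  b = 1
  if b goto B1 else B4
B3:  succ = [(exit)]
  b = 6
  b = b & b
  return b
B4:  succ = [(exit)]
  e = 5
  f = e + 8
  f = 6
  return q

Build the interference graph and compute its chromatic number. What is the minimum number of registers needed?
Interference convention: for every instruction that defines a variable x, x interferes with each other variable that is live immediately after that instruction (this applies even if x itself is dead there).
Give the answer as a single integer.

Answer: 2

Derivation:
Per-block:
  B0 def {f,q} use ∅
  B1 def {a,c,f} use ∅
  B2 def {b,q} use ∅
  B3 def {b} use ∅
  B4 def {e,f} use {q}

Liveness:
  B0: in=∅ out={q}
  B1: in={q} out={q}
  B2: in=∅ out={q}
  B3: in=∅ out=∅
  B4: in={q} out=∅

Interfere edges:
  a — {q}
  b — {q}
  c — {q}
  e — {q}
  f — {q}
  q — {a,b,c,e,f}

Registers:
  {a,q} pairwise interfere (2-clique) ⇒ χ ≥ 2
  assign a→R1 b→R1 c→R1 e→R1 f→R1 q→R0 — no edge inside a register ⇒ χ ≤ 2
  χ = 2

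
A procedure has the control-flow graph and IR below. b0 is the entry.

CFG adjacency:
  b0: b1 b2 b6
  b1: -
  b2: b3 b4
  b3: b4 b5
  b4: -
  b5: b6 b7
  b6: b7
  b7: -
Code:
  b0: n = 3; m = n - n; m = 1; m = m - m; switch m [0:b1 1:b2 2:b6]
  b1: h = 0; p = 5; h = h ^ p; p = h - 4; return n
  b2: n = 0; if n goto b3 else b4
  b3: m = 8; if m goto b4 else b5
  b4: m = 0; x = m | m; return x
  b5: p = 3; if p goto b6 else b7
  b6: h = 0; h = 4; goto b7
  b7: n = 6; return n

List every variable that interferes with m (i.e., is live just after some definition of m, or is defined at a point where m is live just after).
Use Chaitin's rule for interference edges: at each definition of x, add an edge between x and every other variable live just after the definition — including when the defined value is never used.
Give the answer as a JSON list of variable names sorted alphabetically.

def/use:
  b0 def {m,n} use ∅
  b1 def {h,p} use {n}
  b2 def {n} use ∅
  b3 def {m} use ∅
  b4 def {m,x} use ∅
  b5 def {p} use ∅
  b6 def {h} use ∅
  b7 def {n} use ∅

Live sets:
  live b0: ∅→{n}
  live b1: {n}→∅
  live b2: ∅→∅
  live b3: ∅→∅
  live b4: ∅→∅
  live b5: ∅→∅
  live b6: ∅→∅
  live b7: ∅→∅

Conflict graph:
  h — {n,p}
  m — {n}
  n — {h,m,p}
  p — {h,n}
  x — ∅

N(m) = ["n"]

Answer: ["n"]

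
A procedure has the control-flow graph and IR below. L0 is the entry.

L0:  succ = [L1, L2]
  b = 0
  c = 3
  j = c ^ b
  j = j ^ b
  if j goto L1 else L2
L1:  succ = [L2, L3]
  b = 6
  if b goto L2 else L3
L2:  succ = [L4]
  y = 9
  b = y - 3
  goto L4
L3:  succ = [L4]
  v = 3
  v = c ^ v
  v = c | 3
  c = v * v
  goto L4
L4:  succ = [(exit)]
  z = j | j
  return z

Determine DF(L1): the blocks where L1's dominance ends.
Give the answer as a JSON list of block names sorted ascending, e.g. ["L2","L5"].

Answer: ["L2", "L4"]

Analysis:
idom tree: L1←L0 L2←L0 L3←L1 L4←L0
Dom at joins:
  L2: preds {L0,L1}: {L0} ∩ {L0,L1} = {L0}; idom=L0
  L4: preds {L2,L3}: {L0,L2} ∩ {L0,L1,L3} = {L0}; idom=L0

DF derivation:
  L2←L0: walk · to L0
  L2←L1: walk L1 to L0
  L4←L2: walk L2 to L0
  L4←L3: walk L3→L1 to L0
  DF(L0)=∅
  DF(L1)={L2,L4}
  DF(L2)={L4}
  DF(L3)={L4}
  DF(L4)=∅

DF(L1) = ["L2", "L4"]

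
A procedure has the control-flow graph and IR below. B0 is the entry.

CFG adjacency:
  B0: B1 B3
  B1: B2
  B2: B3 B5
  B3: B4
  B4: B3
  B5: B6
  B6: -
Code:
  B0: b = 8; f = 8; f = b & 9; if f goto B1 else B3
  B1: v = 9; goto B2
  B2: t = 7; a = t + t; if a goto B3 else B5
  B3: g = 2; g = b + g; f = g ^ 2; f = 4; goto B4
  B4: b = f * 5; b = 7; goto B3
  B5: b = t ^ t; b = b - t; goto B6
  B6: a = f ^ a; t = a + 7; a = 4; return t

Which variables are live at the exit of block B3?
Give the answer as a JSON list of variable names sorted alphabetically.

def/use:
  B0: def={b,f} ue=∅
  B1: def={v} ue=∅
  B2: def={a,t} ue=∅
  B3: def={f,g} ue={b}
  B4: def={b} ue={f}
  B5: def={b} ue={t}
  B6: def={a,t} ue={a,f}

Backward fixpoint:
  B0 li=∅ lo={b,f}
  B1 li={b,f} lo={b,f}
  B2 li={b,f} lo={a,b,f,t}
  B3 li={b} lo={f}
  B4 li={f} lo={b}
  B5 li={a,f,t} lo={a,f}
  B6 li={a,f} lo=∅

live-out(B3) = ["f"]

Answer: ["f"]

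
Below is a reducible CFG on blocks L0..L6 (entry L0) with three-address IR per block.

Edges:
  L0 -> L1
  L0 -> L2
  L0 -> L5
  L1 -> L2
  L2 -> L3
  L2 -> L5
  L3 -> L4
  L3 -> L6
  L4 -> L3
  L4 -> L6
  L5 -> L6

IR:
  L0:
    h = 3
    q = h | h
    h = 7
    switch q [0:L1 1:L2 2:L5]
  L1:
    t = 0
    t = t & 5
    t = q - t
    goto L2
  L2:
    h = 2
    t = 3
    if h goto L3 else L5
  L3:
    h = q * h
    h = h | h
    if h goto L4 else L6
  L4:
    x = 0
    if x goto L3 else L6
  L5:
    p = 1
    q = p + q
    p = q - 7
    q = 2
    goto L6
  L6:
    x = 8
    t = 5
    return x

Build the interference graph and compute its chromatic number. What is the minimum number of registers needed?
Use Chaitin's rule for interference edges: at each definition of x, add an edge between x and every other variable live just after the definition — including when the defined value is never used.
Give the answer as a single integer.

def/use:
  L0: def={h,q} ue=∅
  L1: def={t} ue={q}
  L2: def={h,t} ue=∅
  L3: def={h} ue={h,q}
  L4: def={x} ue=∅
  L5: def={p,q} ue={q}
  L6: def={t,x} ue=∅

Backward fixpoint:
  live L0: ∅→{q}
  live L1: {q}→{q}
  live L2: {q}→{h,q}
  live L3: {h,q}→{h,q}
  live L4: {h,q}→{h,q}
  live L5: {q}→∅
  live L6: ∅→∅

Interfere edges:
  h: {q,t,x}
  p: {q}
  q: {h,p,t,x}
  t: {h,q,x}
  x: {h,q,t}

Registers:
  lower bound: {h,q,t,x} mutually conflict ⇒ χ ≥ 4
  4-colouring: R0={q}  R1={h,p}  R2={t}  R3={x}
  χ = 4

Answer: 4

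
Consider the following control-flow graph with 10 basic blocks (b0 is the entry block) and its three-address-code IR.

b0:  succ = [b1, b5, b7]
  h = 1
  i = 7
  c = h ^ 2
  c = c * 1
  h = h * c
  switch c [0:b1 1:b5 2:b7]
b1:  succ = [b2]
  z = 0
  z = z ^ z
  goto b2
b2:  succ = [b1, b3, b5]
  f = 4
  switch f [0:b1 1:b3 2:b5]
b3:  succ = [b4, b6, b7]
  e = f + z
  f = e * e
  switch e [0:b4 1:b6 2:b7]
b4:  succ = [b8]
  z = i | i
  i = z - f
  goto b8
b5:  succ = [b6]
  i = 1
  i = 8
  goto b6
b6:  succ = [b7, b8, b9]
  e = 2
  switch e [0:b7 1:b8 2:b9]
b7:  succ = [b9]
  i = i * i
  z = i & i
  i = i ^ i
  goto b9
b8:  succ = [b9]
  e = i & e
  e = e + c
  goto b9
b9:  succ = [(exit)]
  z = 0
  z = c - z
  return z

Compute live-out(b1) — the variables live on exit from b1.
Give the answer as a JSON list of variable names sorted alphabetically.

def/use:
  b0 def {c,h,i} use ∅
  b1 def {z} use ∅
  b2 def {f} use ∅
  b3 def {e,f} use {f,z}
  b4 def {i,z} use {f,i}
  b5 def {i} use ∅
  b6 def {e} use ∅
  b7 def {i,z} use {i}
  b8 def {e} use {c,e,i}
  b9 def {z} use {c}

Live sets:
  b0 li=∅ lo={c,i}
  b1 li={c,i} lo={c,i,z}
  b2 li={c,i,z} lo={c,f,i,z}
  b3 li={c,f,i,z} lo={c,e,f,i}
  b4 li={c,e,f,i} lo={c,e,i}
  b5 li={c} lo={c,i}
  b6 li={c,i} lo={c,e,i}
  b7 li={c,i} lo={c}
  b8 li={c,e,i} lo={c}
  b9 li={c} lo=∅

live-out(b1) = ["c", "i", "z"]

Answer: ["c", "i", "z"]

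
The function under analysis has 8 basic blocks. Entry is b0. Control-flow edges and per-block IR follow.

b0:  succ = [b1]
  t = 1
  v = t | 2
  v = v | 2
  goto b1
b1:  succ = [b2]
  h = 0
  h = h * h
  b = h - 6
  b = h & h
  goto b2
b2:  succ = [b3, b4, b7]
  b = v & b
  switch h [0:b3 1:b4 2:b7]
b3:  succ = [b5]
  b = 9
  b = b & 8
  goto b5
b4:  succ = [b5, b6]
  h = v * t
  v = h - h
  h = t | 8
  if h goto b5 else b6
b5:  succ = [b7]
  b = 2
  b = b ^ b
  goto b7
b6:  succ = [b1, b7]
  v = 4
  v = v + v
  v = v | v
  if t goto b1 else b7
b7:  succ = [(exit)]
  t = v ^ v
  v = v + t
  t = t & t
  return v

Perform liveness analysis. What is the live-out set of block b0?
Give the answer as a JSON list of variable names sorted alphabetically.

Answer: ["t", "v"]

Working:
Per-block:
  b0: {t,v} / ∅
  b1: {b,h} / ∅
  b2: {b} / {b,h,v}
  b3: {b} / ∅
  b4: {h,v} / {t,v}
  b5: {b} / ∅
  b6: {v} / {t}
  b7: {t,v} / {v}

Liveness:
  b0 li=∅ lo={t,v}
  b1 li={t,v} lo={b,h,t,v}
  b2 li={b,h,t,v} lo={t,v}
  b3 li={v} lo={v}
  b4 li={t,v} lo={t,v}
  b5 li={v} lo={v}
  b6 li={t} lo={t,v}
  b7 li={v} lo=∅

live-out(b0) = ["t", "v"]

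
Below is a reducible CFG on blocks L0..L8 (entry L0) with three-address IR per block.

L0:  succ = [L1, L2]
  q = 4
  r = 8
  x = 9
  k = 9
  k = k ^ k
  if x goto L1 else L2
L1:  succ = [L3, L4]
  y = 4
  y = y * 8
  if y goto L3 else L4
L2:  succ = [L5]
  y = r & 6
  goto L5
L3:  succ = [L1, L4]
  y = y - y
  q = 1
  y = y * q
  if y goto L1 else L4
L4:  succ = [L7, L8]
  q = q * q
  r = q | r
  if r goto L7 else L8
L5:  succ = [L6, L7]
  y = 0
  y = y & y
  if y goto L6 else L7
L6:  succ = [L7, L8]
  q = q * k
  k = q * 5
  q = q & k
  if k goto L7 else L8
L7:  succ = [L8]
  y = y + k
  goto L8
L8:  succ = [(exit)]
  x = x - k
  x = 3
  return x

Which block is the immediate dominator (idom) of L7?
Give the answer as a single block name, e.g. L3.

Answer: L0

Analysis:
idom tree: L1←L0 L2←L0 L3←L1 L4←L1 L5←L2 L6←L5 L7←L0 L8←L0
Dom∩ at merges:
  L1: preds {L0,L3}: {L0} ∩ {L0,L1,L3} = {L0}; idom=L0
  L4: preds {L1,L3}: {L0,L1} ∩ {L0,L1,L3} = {L0,L1}; idom=L1
  L7: preds {L4,L5,L6}: {L0,L1,L4} ∩ {L0,L2,L5} ∩ {L0,L2,L5,L6} = {L0}; idom=L0
  L8: preds {L4,L6,L7}: {L0,L1,L4} ∩ {L0,L2,L5,L6} ∩ {L0,L7} = {L0}; idom=L0

idom(L7) = L0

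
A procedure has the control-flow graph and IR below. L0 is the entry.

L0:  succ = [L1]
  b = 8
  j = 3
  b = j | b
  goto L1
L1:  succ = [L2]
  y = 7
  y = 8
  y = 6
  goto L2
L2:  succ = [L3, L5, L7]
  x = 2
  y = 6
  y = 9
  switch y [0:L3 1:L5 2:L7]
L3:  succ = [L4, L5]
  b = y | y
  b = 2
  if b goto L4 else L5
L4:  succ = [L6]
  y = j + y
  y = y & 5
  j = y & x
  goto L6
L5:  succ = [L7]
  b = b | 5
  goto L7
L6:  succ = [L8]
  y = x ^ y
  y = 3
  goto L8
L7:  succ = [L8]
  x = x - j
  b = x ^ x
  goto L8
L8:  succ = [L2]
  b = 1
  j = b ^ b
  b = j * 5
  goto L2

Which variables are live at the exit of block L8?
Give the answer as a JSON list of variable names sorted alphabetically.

Answer: ["b", "j"]

Analysis:
def/use:
  L0: def={b,j} ue=∅
  L1: def={y} ue=∅
  L2: def={x,y} ue=∅
  L3: def={b} ue={y}
  L4: def={j,y} ue={j,x,y}
  L5: def={b} ue={b}
  L6: def={y} ue={x,y}
  L7: def={b,x} ue={j,x}
  L8: def={b,j} ue=∅

Backward fixpoint:
  live L0: ∅→{b,j}
  live L1: {b,j}→{b,j}
  live L2: {b,j}→{b,j,x,y}
  live L3: {j,x,y}→{b,j,x,y}
  live L4: {j,x,y}→{x,y}
  live L5: {b,j,x}→{j,x}
  live L6: {x,y}→∅
  live L7: {j,x}→∅
  live L8: ∅→{b,j}

live-out(L8) = ["b", "j"]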